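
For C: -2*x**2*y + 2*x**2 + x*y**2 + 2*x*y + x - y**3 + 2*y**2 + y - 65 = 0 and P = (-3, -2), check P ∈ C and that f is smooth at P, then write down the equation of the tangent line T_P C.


Tangent line at P: -35*x - 31*y - 167 = 0.

Step 1: f(-3, -2) = 0, so P lies on C.
Step 2: partial derivatives
  f_x(x, y) = -4*x*y + 4*x + y**2 + 2*y + 1, f_y(x, y) = -2*x**2 + 2*x*y + 2*x - 3*y**2 + 4*y + 1.
  f_x(P) = -35, f_y(P) = -31 (gradient nonzero, so P is smooth).
Step 3: tangent line at P: -35·(x − -3) + -31·(y − -2) = 0.
Expanding: -35*x - 31*y - 167 = 0.


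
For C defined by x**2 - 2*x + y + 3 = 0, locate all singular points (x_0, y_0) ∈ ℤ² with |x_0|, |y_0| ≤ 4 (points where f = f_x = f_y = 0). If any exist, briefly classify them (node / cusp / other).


No singular points in the scanned grid; C is smooth there.

Compute partial derivatives:
  f_x = 2*x - 2.
  f_y = 1.
f_y = 1 is a nonzero constant, so f_y never vanishes: no point (x, y) can satisfy f = f_x = f_y = 0. In particular no (x, y) ∈ {−4, ..., 4}² is singular; the curve is smooth.


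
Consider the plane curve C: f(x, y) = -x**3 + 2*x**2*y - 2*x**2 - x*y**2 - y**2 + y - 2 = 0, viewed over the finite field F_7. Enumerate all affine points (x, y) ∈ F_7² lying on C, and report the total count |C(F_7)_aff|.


Affine F_7-points: {(0, 4), (1, 2), (1, 3), (3, 4), (3, 6), (4, 0), (4, 1), (6, 1)}; count = 8.

For each of the 49 pairs (x, y) ∈ F_7², evaluate f(x, y) mod 7. Record the zeros.
  x = 0: [0↦5, 1↦5, 2↦3, 3↦6, 4↦0, 5↦6, 6↦3]  zeros at y ∈ {4}
  x = 1: [0↦2, 1↦3, 2↦0, 3↦0, 4↦3, 5↦2, 6↦4]  zeros at y ∈ {2, 3}
  x = 2: [0↦3, 1↦2, 2↦2, 3↦3, 4↦5, 5↦1, 6↦5]  zeros at y ∈ ∅
  x = 3: [0↦2, 1↦3, 2↦3, 3↦2, 4↦0, 5↦4, 6↦0]  zeros at y ∈ {4, 6}
  x = 4: [0↦0, 1↦0, 2↦4, 3↦5, 4↦3, 5↦5, 6↦4]  zeros at y ∈ {0, 1}
  x = 5: [0↦5, 1↦1, 2↦6, 3↦6, 4↦1, 5↦5, 6↦4]  zeros at y ∈ ∅
  x = 6: [0↦4, 1↦0, 2↦3, 3↦6, 4↦2, 5↦5, 6↦1]  zeros at y ∈ {1}
Collecting zeros: affine points = {(0, 4), (1, 2), (1, 3), (3, 4), (3, 6), (4, 0), (4, 1), (6, 1)}.
Total count |C(F_7)_aff| = 8.


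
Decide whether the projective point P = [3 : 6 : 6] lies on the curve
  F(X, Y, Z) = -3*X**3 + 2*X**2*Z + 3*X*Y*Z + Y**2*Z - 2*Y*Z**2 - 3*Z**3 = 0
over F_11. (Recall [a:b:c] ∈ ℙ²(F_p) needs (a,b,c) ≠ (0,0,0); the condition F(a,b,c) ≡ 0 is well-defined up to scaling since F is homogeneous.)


F(3,6,6) ≡ 4 (mod 11); P is NOT on the curve.

Evaluate F(3, 6, 6) term-by-term (mod 11).
  -3*X**3 ↦ -3·27·1·1 = -81
  2*X**2*Z ↦ 2·9·1·6 = 108
  3*X*Y*Z ↦ 3·3·6·6 = 324
  Y**2*Z ↦ 1·1·36·6 = 216
  -2*Y*Z**2 ↦ -2·1·6·36 = -432
  -3*Z**3 ↦ -3·1·1·216 = -648
Sum: F(3, 6, 6) = (-81) + (108) + (324) + (216) + (-432) + (-648) = -513.
Reducing mod 11: -513 ≡ 4 (mod 11).
Since F(a, b, c) ≡ 4 ≠ 0 (mod 11), P does NOT lie on the curve.


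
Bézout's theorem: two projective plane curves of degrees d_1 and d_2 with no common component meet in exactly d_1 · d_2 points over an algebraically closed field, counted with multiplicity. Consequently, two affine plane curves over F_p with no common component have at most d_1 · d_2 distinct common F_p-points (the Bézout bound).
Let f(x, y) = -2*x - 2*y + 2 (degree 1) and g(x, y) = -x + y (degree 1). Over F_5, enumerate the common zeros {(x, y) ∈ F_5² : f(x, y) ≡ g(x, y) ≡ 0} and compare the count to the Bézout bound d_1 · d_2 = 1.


Common zeros: {(3, 3)}; count = 1; Bézout bound = 1.

deg(f) = 1, deg(g) = 1, so Bézout bound = 1.
Scan x ∈ F_5. For each x, list the y ∈ F_5 with f(x, y) ≡ 0 and those with g(x, y) ≡ 0 (mod 5); the common zeros in that column are the intersection.
  x = 0: f ≡ 0 at y ∈ {1}; g ≡ 0 at y ∈ {0}; common: ∅.
  x = 1: f ≡ 0 at y ∈ {0}; g ≡ 0 at y ∈ {1}; common: ∅.
  x = 2: f ≡ 0 at y ∈ {4}; g ≡ 0 at y ∈ {2}; common: ∅.
  x = 3: f ≡ 0 at y ∈ {3}; g ≡ 0 at y ∈ {3}; common: {3}.
  x = 4: f ≡ 0 at y ∈ {2}; g ≡ 0 at y ∈ {4}; common: ∅.
Collecting: common zeros = {(3, 3)}, so the count is 1.
Comparison with the Bézout bound: 1 ≤ 1 = deg(f)·deg(g), as expected for curves with no common component (the bound is attained).


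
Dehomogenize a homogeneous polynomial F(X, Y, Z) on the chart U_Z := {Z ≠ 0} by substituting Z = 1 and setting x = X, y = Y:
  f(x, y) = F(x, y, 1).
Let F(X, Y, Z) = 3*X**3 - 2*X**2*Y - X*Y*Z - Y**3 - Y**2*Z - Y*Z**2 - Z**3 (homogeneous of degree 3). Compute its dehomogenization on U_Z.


f(x, y) = 3*x**3 - 2*x**2*y - x*y - y**3 - y**2 - y - 1

On U_Z we set Z = 1. Each monomial c·X^i·Y^j·Z^k in F becomes c·x^i·y^j·1^k = c·x^i·y^j.
Substituting Z = 1: F(X, Y, 1) = 3*x**3 - 2*x**2*y - x*y - y**3 - y**2 - y - 1.
Note: deg(f) ≤ deg(F) = 3; strict inequality happens when F is divisible by Z (lost terms).


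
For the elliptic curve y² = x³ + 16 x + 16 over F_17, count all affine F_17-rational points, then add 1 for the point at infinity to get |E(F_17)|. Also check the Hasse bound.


Affine points = {(0, 4), (0, 13), (1, 4), (1, 13), (4, 5), (4, 12), (5, 0), (12, 7), (12, 10), (14, 3), (14, 14), (16, 4), (16, 13)}; affine count = 13; |E(F_17)| = 14.

Discriminant check: Δ ∝ 4a³ + 27b² = 4·16³ + 27·16² = 4·4096 + 27·256 ≡ 6 (mod 17). Nonzero ⇒ E is nonsingular.
For each x ∈ F_17, compute rhs = x³ + 16·x + 16 mod 17, then count y ∈ F_17 with y² ≡ rhs.
  x = 0: rhs = 16, matching y values: 4, 13 (2 points).
  x = 1: rhs = 16, matching y values: 4, 13 (2 points).
  x = 2: rhs = 5, matching y values: none (0 points).
  x = 3: rhs = 6, matching y values: none (0 points).
  x = 4: rhs = 8, matching y values: 5, 12 (2 points).
  x = 5: rhs = 0, matching y values: 0 (1 points).
  x = 6: rhs = 5, matching y values: none (0 points).
  x = 7: rhs = 12, matching y values: none (0 points).
  x = 8: rhs = 10, matching y values: none (0 points).
  x = 9: rhs = 5, matching y values: none (0 points).
  x = 10: rhs = 3, matching y values: none (0 points).
  x = 11: rhs = 10, matching y values: none (0 points).
  x = 12: rhs = 15, matching y values: 7, 10 (2 points).
  x = 13: rhs = 7, matching y values: none (0 points).
  x = 14: rhs = 9, matching y values: 3, 14 (2 points).
  x = 15: rhs = 10, matching y values: none (0 points).
  x = 16: rhs = 16, matching y values: 4, 13 (2 points).
Total affine count: 13.
Full point count |E(F_17)| = 13 + 1 = 14.
Hasse bound: |14 − (17+1)| = |-4| = 4 ≤ 2√17 ≈ 8.2462 ✓.


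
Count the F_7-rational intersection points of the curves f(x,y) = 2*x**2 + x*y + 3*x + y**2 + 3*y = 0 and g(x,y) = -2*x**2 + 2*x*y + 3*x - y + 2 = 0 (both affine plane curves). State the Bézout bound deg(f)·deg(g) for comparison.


Common zeros: {(2, 0)}; count = 1; Bézout bound = 4.

deg(f) = 2, deg(g) = 2, so Bézout bound = 4.
Scan x ∈ F_7. For each x, list the y ∈ F_7 with f(x, y) ≡ 0 and those with g(x, y) ≡ 0 (mod 7); the common zeros in that column are the intersection.
  x = 0: f ≡ 0 at y ∈ {0, 4}; g ≡ 0 at y ∈ {2}; common: ∅.
  x = 1: f ≡ 0 at y ∈ ∅; g ≡ 0 at y ∈ {4}; common: ∅.
  x = 2: f ≡ 0 at y ∈ {0, 2}; g ≡ 0 at y ∈ {0}; common: {0}.
  x = 3: f ≡ 0 at y ∈ ∅; g ≡ 0 at y ∈ {0}; common: ∅.
  x = 4: f ≡ 0 at y ∈ ∅; g ≡ 0 at y ∈ ∅; common: ∅.
  x = 5: f ≡ 0 at y ∈ {3}; g ≡ 0 at y ∈ {6}; common: ∅.
  x = 6: f ≡ 0 at y ∈ {2, 3}; g ≡ 0 at y ∈ {6}; common: ∅.
Collecting: common zeros = {(2, 0)}, so the count is 1.
Comparison with the Bézout bound: 1 ≤ 4 = deg(f)·deg(g), as expected for curves with no common component (the affine F_7-count falls short of the bound because intersections may lie at infinity, over extension fields, or carry multiplicity).


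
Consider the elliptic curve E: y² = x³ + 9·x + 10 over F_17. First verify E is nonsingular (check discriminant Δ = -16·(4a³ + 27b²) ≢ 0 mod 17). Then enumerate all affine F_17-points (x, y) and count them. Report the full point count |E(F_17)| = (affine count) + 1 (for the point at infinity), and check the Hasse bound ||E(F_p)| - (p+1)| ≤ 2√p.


Affine points = {(2, 6), (2, 11), (3, 8), (3, 9), (4, 5), (4, 12), (6, 5), (6, 12), (7, 5), (7, 12), (8, 4), (8, 13), (9, 2), (9, 15), (15, 1), (15, 16), (16, 0)}; affine count = 17; |E(F_17)| = 18.

Discriminant check: Δ ∝ 4a³ + 27b² = 4·9³ + 27·10² = 4·729 + 27·100 ≡ 6 (mod 17). Nonzero ⇒ E is nonsingular.
For each x ∈ F_17, compute rhs = x³ + 9·x + 10 mod 17, then count y ∈ F_17 with y² ≡ rhs.
  x = 0: rhs = 10, matching y values: none (0 points).
  x = 1: rhs = 3, matching y values: none (0 points).
  x = 2: rhs = 2, matching y values: 6, 11 (2 points).
  x = 3: rhs = 13, matching y values: 8, 9 (2 points).
  x = 4: rhs = 8, matching y values: 5, 12 (2 points).
  x = 5: rhs = 10, matching y values: none (0 points).
  x = 6: rhs = 8, matching y values: 5, 12 (2 points).
  x = 7: rhs = 8, matching y values: 5, 12 (2 points).
  x = 8: rhs = 16, matching y values: 4, 13 (2 points).
  x = 9: rhs = 4, matching y values: 2, 15 (2 points).
  x = 10: rhs = 12, matching y values: none (0 points).
  x = 11: rhs = 12, matching y values: none (0 points).
  x = 12: rhs = 10, matching y values: none (0 points).
  x = 13: rhs = 12, matching y values: none (0 points).
  x = 14: rhs = 7, matching y values: none (0 points).
  x = 15: rhs = 1, matching y values: 1, 16 (2 points).
  x = 16: rhs = 0, matching y values: 0 (1 points).
Total affine count: 17.
Full point count |E(F_17)| = 17 + 1 = 18.
Hasse bound: |18 − (17+1)| = |0| = 0 ≤ 2√17 ≈ 8.2462 ✓.


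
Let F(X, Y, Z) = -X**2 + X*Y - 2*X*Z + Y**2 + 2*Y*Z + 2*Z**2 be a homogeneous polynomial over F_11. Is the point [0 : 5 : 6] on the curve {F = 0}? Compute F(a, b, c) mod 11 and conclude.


F(0,5,6) ≡ 3 (mod 11); P is NOT on the curve.

Evaluate F(0, 5, 6) term-by-term (mod 11).
  -X**2 ↦ -1·0·1·1 = 0
  X*Y ↦ 1·0·5·1 = 0
  -2*X*Z ↦ -2·0·1·6 = 0
  Y**2 ↦ 1·1·25·1 = 25
  2*Y*Z ↦ 2·1·5·6 = 60
  2*Z**2 ↦ 2·1·1·36 = 72
Sum: F(0, 5, 6) = (0) + (0) + (0) + (25) + (60) + (72) = 157.
Reducing mod 11: 157 ≡ 3 (mod 11).
Since F(a, b, c) ≡ 3 ≠ 0 (mod 11), P does NOT lie on the curve.


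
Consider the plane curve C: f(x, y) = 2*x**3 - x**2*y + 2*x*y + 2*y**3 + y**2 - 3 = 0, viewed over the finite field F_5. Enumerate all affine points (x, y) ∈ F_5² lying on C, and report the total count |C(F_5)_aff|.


Affine F_5-points: {(0, 1), (0, 3), (1, 3), (3, 2), (3, 3), (4, 0), (4, 1)}; count = 7.

For each of the 25 pairs (x, y) ∈ F_5², evaluate f(x, y) mod 5. Record the zeros.
  x = 0: [0↦2, 1↦0, 2↦2, 3↦0, 4↦1]  zeros at y ∈ {1, 3}
  x = 1: [0↦4, 1↦3, 2↦1, 3↦0, 4↦2]  zeros at y ∈ {3}
  x = 2: [0↦3, 1↦1, 2↦3, 3↦1, 4↦2]  zeros at y ∈ ∅
  x = 3: [0↦1, 1↦1, 2↦0, 3↦0, 4↦3]  zeros at y ∈ {2, 3}
  x = 4: [0↦0, 1↦0, 2↦4, 3↦4, 4↦2]  zeros at y ∈ {0, 1}
Collecting zeros: affine points = {(0, 1), (0, 3), (1, 3), (3, 2), (3, 3), (4, 0), (4, 1)}.
Total count |C(F_5)_aff| = 7.


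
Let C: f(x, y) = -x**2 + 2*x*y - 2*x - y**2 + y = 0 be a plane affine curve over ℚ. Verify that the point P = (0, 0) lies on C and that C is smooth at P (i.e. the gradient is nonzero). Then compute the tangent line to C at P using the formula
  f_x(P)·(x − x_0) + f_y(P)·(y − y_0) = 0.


Tangent line at P: -2*x + y = 0.

Step 1: f(0, 0) = 0, so P lies on C.
Step 2: partial derivatives
  f_x(x, y) = -2*x + 2*y - 2, f_y(x, y) = 2*x - 2*y + 1.
  f_x(P) = -2, f_y(P) = 1 (gradient nonzero, so P is smooth).
Step 3: tangent line at P: -2·(x − 0) + 1·(y − 0) = 0.
Expanding: -2*x + y = 0.


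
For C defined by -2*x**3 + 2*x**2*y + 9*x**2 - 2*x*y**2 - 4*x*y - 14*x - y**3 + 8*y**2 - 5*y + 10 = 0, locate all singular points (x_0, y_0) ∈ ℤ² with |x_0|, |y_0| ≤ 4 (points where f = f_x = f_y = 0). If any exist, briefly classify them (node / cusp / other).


Singular points: {(2, 1)}; classification: node.

Compute partial derivatives:
  f_x = -6*x**2 + 4*x*y + 18*x - 2*y**2 - 4*y - 14.
  f_y = 2*x**2 - 4*x*y - 4*x - 3*y**2 + 16*y - 5.
Scan x_0 ∈ {−4, ..., 4}. For each x_0, f_y(x_0, y) is a polynomial in y; find its integer roots y ∈ {−4, ..., 4}, then test f_x and f at those candidates.
  x = -4: f_y(-4, y) = -3*y**2 + 32*y + 43; no integer root y with |y| ≤ 4.
  x = -3: f_y(-3, y) = -3*y**2 + 28*y + 25; no integer root y with |y| ≤ 4.
  x = -2: f_y(-2, y) = -3*y**2 + 24*y + 11; no integer root y with |y| ≤ 4.
  x = -1: f_y(-1, y) = -3*y**2 + 20*y + 1; no integer root y with |y| ≤ 4.
  x = 0: f_y(0, y) = -3*y**2 + 16*y - 5; no integer root y with |y| ≤ 4.
  x = 1: f_y(1, y) = -3*y**2 + 12*y - 7; no integer root y with |y| ≤ 4.
  x = 2: f_y(2, y) = -3*y**2 + 8*y - 5; vanishes at y ∈ {1}. (2, 1): f_x = 0, f = 0 — SINGULAR.
  x = 3: f_y(3, y) = -3*y**2 + 4*y + 1; no integer root y with |y| ≤ 4.
  x = 4: f_y(4, y) = 11 - 3*y**2; no integer root y with |y| ≤ 4.
Only singular point on the grid: (2, 1).
Classify: substitute x = 2 + u, y = 1 + v and expand: f = -2*u**3 + 2*u**2*v - u**2 - 2*u*v**2 - v**3 + v**2.
No constant or linear terms (consistent with a singular point). Quadratic part: -u**2 + v**2. Cubic part: -2*u**3 + 2*u**2*v - 2*u*v**2 - v**3.
The quadratic part v**2 - u**2 = (v − u)(v + u) splits into two distinct linear factors, so there are two distinct tangent lines y − 1 = ±(x − 2) — this is a node (ordinary double point).
Classification: node.


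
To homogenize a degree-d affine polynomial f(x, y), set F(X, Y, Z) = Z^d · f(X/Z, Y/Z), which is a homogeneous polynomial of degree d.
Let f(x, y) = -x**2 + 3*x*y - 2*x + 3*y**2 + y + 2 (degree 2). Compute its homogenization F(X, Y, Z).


F(X, Y, Z) = -X**2 + 3*X*Y - 2*X*Z + 3*Y**2 + Y*Z + 2*Z**2

deg(f) = 2.
Substitute x = X/Z, y = Y/Z into f, then multiply by Z^2.
  monomial -1·x^2·y^0 ↦ -1·X^2·Y^0·Z^0.
  monomial 3·x^1·y^1 ↦ 3·X^1·Y^1·Z^0.
  monomial -2·x^1·y^0 ↦ -2·X^1·Y^0·Z^1.
  monomial 3·x^0·y^2 ↦ 3·X^0·Y^2·Z^0.
  monomial 1·x^0·y^1 ↦ 1·X^0·Y^1·Z^1.
  monomial 2·x^0·y^0 ↦ 2·X^0·Y^0·Z^2.
Collecting: F(X, Y, Z) = -X**2 + 3*X*Y - 2*X*Z + 3*Y**2 + Y*Z + 2*Z**2.


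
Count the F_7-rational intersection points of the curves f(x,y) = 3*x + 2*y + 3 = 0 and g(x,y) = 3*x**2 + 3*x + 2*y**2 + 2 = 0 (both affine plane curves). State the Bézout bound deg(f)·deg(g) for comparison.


Common zeros: ∅; count = 0; Bézout bound = 2.

deg(f) = 1, deg(g) = 2, so Bézout bound = 2.
Scan x ∈ F_7. For each x, list the y ∈ F_7 with f(x, y) ≡ 0 and those with g(x, y) ≡ 0 (mod 7); the common zeros in that column are the intersection.
  x = 0: f ≡ 0 at y ∈ {2}; g ≡ 0 at y ∈ ∅; common: ∅.
  x = 1: f ≡ 0 at y ∈ {4}; g ≡ 0 at y ∈ ∅; common: ∅.
  x = 2: f ≡ 0 at y ∈ {6}; g ≡ 0 at y ∈ {2, 5}; common: ∅.
  x = 3: f ≡ 0 at y ∈ {1}; g ≡ 0 at y ∈ {3, 4}; common: ∅.
  x = 4: f ≡ 0 at y ∈ {3}; g ≡ 0 at y ∈ {2, 5}; common: ∅.
  x = 5: f ≡ 0 at y ∈ {5}; g ≡ 0 at y ∈ ∅; common: ∅.
  x = 6: f ≡ 0 at y ∈ {0}; g ≡ 0 at y ∈ ∅; common: ∅.
Collecting: common zeros = ∅, so the count is 0.
Comparison with the Bézout bound: 0 ≤ 2 = deg(f)·deg(g), as expected for curves with no common component (the affine F_7-count falls short of the bound because intersections may lie at infinity, over extension fields, or carry multiplicity).


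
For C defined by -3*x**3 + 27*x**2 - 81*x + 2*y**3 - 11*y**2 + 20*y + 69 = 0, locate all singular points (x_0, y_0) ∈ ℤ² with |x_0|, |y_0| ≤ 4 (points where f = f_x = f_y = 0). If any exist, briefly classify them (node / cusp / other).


Singular points: {(3, 2)}; classification: cusp.

Compute partial derivatives:
  f_x = -9*x**2 + 54*x - 81.
  f_y = 6*y**2 - 22*y + 20.
Scan x_0 ∈ {−4, ..., 4}. For each x_0, f_y(x_0, y) is a polynomial in y; find its integer roots y ∈ {−4, ..., 4}, then test f_x and f at those candidates.
  x = -4: f_y(-4, y) = 6*y**2 - 22*y + 20; vanishes at y ∈ {2}. (-4, 2): f_x = -441 ≠ 0.
  x = -3: f_y(-3, y) = 6*y**2 - 22*y + 20; vanishes at y ∈ {2}. (-3, 2): f_x = -324 ≠ 0.
  x = -2: f_y(-2, y) = 6*y**2 - 22*y + 20; vanishes at y ∈ {2}. (-2, 2): f_x = -225 ≠ 0.
  x = -1: f_y(-1, y) = 6*y**2 - 22*y + 20; vanishes at y ∈ {2}. (-1, 2): f_x = -144 ≠ 0.
  x = 0: f_y(0, y) = 6*y**2 - 22*y + 20; vanishes at y ∈ {2}. (0, 2): f_x = -81 ≠ 0.
  x = 1: f_y(1, y) = 6*y**2 - 22*y + 20; vanishes at y ∈ {2}. (1, 2): f_x = -36 ≠ 0.
  x = 2: f_y(2, y) = 6*y**2 - 22*y + 20; vanishes at y ∈ {2}. (2, 2): f_x = -9 ≠ 0.
  x = 3: f_y(3, y) = 6*y**2 - 22*y + 20; vanishes at y ∈ {2}. (3, 2): f_x = 0, f = 0 — SINGULAR.
  x = 4: f_y(4, y) = 6*y**2 - 22*y + 20; vanishes at y ∈ {2}. (4, 2): f_x = -9 ≠ 0.
Only singular point on the grid: (3, 2).
Classify: substitute x = 3 + u, y = 2 + v and expand: f = -3*u**3 + 2*v**3 + v**2.
No constant or linear terms (consistent with a singular point). Quadratic part: v**2. Cubic part: -3*u**3 + 2*v**3.
The quadratic part v**2 is a perfect square, so there is a single (double) tangent line v = 0, i.e. y = 2. Restricting the cubic part to that line (v = 0) leaves -3*u**3 ≠ 0, so f is not divisible by v and the branch is v² ≈ 3*u**3 to lowest order — this is a cusp.
Classification: cusp.


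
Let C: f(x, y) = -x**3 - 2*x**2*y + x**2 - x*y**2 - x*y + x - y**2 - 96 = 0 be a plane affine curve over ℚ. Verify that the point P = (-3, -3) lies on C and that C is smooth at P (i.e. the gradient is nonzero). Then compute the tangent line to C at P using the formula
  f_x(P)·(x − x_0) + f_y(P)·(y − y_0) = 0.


Tangent line at P: -74*x - 27*y - 303 = 0.

Step 1: f(-3, -3) = 0, so P lies on C.
Step 2: partial derivatives
  f_x(x, y) = -3*x**2 - 4*x*y + 2*x - y**2 - y + 1, f_y(x, y) = -2*x**2 - 2*x*y - x - 2*y.
  f_x(P) = -74, f_y(P) = -27 (gradient nonzero, so P is smooth).
Step 3: tangent line at P: -74·(x − -3) + -27·(y − -3) = 0.
Expanding: -74*x - 27*y - 303 = 0.


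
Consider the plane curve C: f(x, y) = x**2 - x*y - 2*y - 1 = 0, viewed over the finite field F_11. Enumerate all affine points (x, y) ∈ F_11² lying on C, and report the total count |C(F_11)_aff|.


Affine F_11-points: {(0, 5), (1, 0), (2, 9), (3, 6), (4, 8), (5, 5), (6, 3), (7, 9), (8, 3), (10, 0)}; count = 10.

For each of the 121 pairs (x, y) ∈ F_11², evaluate f(x, y) mod 11. Record the zeros.
  x = 0: [0↦10, 1↦8, 2↦6, 3↦4, 4↦2, 5↦0, 6↦9, 7↦7, 8↦5, 9↦3, 10↦1]  zeros at y ∈ {5}
  x = 1: [0↦0, 1↦8, 2↦5, 3↦2, 4↦10, 5↦7, 6↦4, 7↦1, 8↦9, 9↦6, 10↦3]  zeros at y ∈ {0}
  x = 2: [0↦3, 1↦10, 2↦6, 3↦2, 4↦9, 5↦5, 6↦1, 7↦8, 8↦4, 9↦0, 10↦7]  zeros at y ∈ {9}
  x = 3: [0↦8, 1↦3, 2↦9, 3↦4, 4↦10, 5↦5, 6↦0, 7↦6, 8↦1, 9↦7, 10↦2]  zeros at y ∈ {6}
  x = 4: [0↦4, 1↦9, 2↦3, 3↦8, 4↦2, 5↦7, 6↦1, 7↦6, 8↦0, 9↦5, 10↦10]  zeros at y ∈ {8}
  x = 5: [0↦2, 1↦6, 2↦10, 3↦3, 4↦7, 5↦0, 6↦4, 7↦8, 8↦1, 9↦5, 10↦9]  zeros at y ∈ {5}
  x = 6: [0↦2, 1↦5, 2↦8, 3↦0, 4↦3, 5↦6, 6↦9, 7↦1, 8↦4, 9↦7, 10↦10]  zeros at y ∈ {3}
  x = 7: [0↦4, 1↦6, 2↦8, 3↦10, 4↦1, 5↦3, 6↦5, 7↦7, 8↦9, 9↦0, 10↦2]  zeros at y ∈ {9}
  x = 8: [0↦8, 1↦9, 2↦10, 3↦0, 4↦1, 5↦2, 6↦3, 7↦4, 8↦5, 9↦6, 10↦7]  zeros at y ∈ {3}
  x = 9: [0↦3, 1↦3, 2↦3, 3↦3, 4↦3, 5↦3, 6↦3, 7↦3, 8↦3, 9↦3, 10↦3]  zeros at y ∈ ∅
  x = 10: [0↦0, 1↦10, 2↦9, 3↦8, 4↦7, 5↦6, 6↦5, 7↦4, 8↦3, 9↦2, 10↦1]  zeros at y ∈ {0}
Collecting zeros: affine points = {(0, 5), (1, 0), (2, 9), (3, 6), (4, 8), (5, 5), (6, 3), (7, 9), (8, 3), (10, 0)}.
Total count |C(F_11)_aff| = 10.


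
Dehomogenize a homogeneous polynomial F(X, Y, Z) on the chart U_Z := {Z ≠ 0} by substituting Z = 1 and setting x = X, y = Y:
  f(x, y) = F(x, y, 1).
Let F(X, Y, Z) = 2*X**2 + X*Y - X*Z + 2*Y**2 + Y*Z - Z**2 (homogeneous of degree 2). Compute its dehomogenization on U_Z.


f(x, y) = 2*x**2 + x*y - x + 2*y**2 + y - 1

On U_Z we set Z = 1. Each monomial c·X^i·Y^j·Z^k in F becomes c·x^i·y^j·1^k = c·x^i·y^j.
Substituting Z = 1: F(X, Y, 1) = 2*x**2 + x*y - x + 2*y**2 + y - 1.
Note: deg(f) ≤ deg(F) = 2; strict inequality happens when F is divisible by Z (lost terms).


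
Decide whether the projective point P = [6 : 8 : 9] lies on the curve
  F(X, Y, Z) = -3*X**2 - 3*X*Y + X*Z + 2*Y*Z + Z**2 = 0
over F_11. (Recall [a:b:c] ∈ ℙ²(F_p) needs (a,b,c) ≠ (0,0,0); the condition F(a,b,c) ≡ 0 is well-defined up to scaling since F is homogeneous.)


F(6,8,9) ≡ 5 (mod 11); P is NOT on the curve.

Evaluate F(6, 8, 9) term-by-term (mod 11).
  -3*X**2 ↦ -3·36·1·1 = -108
  -3*X*Y ↦ -3·6·8·1 = -144
  X*Z ↦ 1·6·1·9 = 54
  2*Y*Z ↦ 2·1·8·9 = 144
  Z**2 ↦ 1·1·1·81 = 81
Sum: F(6, 8, 9) = (-108) + (-144) + (54) + (144) + (81) = 27.
Reducing mod 11: 27 ≡ 5 (mod 11).
Since F(a, b, c) ≡ 5 ≠ 0 (mod 11), P does NOT lie on the curve.


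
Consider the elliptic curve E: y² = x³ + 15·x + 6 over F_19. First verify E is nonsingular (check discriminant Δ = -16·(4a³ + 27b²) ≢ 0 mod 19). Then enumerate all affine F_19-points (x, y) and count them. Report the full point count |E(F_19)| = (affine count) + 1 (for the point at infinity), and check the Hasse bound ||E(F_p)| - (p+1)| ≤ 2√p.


Affine points = {(0, 5), (0, 14), (2, 5), (2, 14), (4, 4), (4, 15), (5, 4), (5, 15), (7, 6), (7, 13), (8, 7), (8, 12), (10, 4), (10, 15), (11, 1), (11, 18), (13, 2), (13, 17), (17, 5), (17, 14), (18, 3), (18, 16)}; affine count = 22; |E(F_19)| = 23.

Discriminant check: Δ ∝ 4a³ + 27b² = 4·15³ + 27·6² = 4·3375 + 27·36 ≡ 13 (mod 19). Nonzero ⇒ E is nonsingular.
For each x ∈ F_19, compute rhs = x³ + 15·x + 6 mod 19, then count y ∈ F_19 with y² ≡ rhs.
  x = 0: rhs = 6, matching y values: 5, 14 (2 points).
  x = 1: rhs = 3, matching y values: none (0 points).
  x = 2: rhs = 6, matching y values: 5, 14 (2 points).
  x = 3: rhs = 2, matching y values: none (0 points).
  x = 4: rhs = 16, matching y values: 4, 15 (2 points).
  x = 5: rhs = 16, matching y values: 4, 15 (2 points).
  x = 6: rhs = 8, matching y values: none (0 points).
  x = 7: rhs = 17, matching y values: 6, 13 (2 points).
  x = 8: rhs = 11, matching y values: 7, 12 (2 points).
  x = 9: rhs = 15, matching y values: none (0 points).
  x = 10: rhs = 16, matching y values: 4, 15 (2 points).
  x = 11: rhs = 1, matching y values: 1, 18 (2 points).
  x = 12: rhs = 14, matching y values: none (0 points).
  x = 13: rhs = 4, matching y values: 2, 17 (2 points).
  x = 14: rhs = 15, matching y values: none (0 points).
  x = 15: rhs = 15, matching y values: none (0 points).
  x = 16: rhs = 10, matching y values: none (0 points).
  x = 17: rhs = 6, matching y values: 5, 14 (2 points).
  x = 18: rhs = 9, matching y values: 3, 16 (2 points).
Total affine count: 22.
Full point count |E(F_19)| = 22 + 1 = 23.
Hasse bound: |23 − (19+1)| = |3| = 3 ≤ 2√19 ≈ 8.7178 ✓.


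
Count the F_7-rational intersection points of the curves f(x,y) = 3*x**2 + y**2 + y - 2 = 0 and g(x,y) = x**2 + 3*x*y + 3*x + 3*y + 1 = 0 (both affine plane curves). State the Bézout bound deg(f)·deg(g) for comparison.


Common zeros: ∅; count = 0; Bézout bound = 4.

deg(f) = 2, deg(g) = 2, so Bézout bound = 4.
Scan x ∈ F_7. For each x, list the y ∈ F_7 with f(x, y) ≡ 0 and those with g(x, y) ≡ 0 (mod 7); the common zeros in that column are the intersection.
  x = 0: f ≡ 0 at y ∈ {1, 5}; g ≡ 0 at y ∈ {2}; common: ∅.
  x = 1: f ≡ 0 at y ∈ {2, 4}; g ≡ 0 at y ∈ {5}; common: ∅.
  x = 2: f ≡ 0 at y ∈ ∅; g ≡ 0 at y ∈ {5}; common: ∅.
  x = 3: f ≡ 0 at y ∈ ∅; g ≡ 0 at y ∈ {6}; common: ∅.
  x = 4: f ≡ 0 at y ∈ ∅; g ≡ 0 at y ∈ {6}; common: ∅.
  x = 5: f ≡ 0 at y ∈ ∅; g ≡ 0 at y ∈ {2}; common: ∅.
  x = 6: f ≡ 0 at y ∈ {2, 4}; g ≡ 0 at y ∈ ∅; common: ∅.
Collecting: common zeros = ∅, so the count is 0.
Comparison with the Bézout bound: 0 ≤ 4 = deg(f)·deg(g), as expected for curves with no common component (the affine F_7-count falls short of the bound because intersections may lie at infinity, over extension fields, or carry multiplicity).


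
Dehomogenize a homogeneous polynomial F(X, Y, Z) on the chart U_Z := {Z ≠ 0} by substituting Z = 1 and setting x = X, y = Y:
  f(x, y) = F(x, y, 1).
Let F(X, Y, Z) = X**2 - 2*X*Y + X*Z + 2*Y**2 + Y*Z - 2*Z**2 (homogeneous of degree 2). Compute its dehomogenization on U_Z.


f(x, y) = x**2 - 2*x*y + x + 2*y**2 + y - 2

On U_Z we set Z = 1. Each monomial c·X^i·Y^j·Z^k in F becomes c·x^i·y^j·1^k = c·x^i·y^j.
Substituting Z = 1: F(X, Y, 1) = x**2 - 2*x*y + x + 2*y**2 + y - 2.
Note: deg(f) ≤ deg(F) = 2; strict inequality happens when F is divisible by Z (lost terms).


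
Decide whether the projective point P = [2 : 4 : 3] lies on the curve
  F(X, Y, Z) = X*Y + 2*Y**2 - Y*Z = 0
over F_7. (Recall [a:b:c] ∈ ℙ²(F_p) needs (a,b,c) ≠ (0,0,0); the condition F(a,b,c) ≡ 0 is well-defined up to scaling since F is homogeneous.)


F(2,4,3) ≡ 0 (mod 7); P is on the curve.

Evaluate F(2, 4, 3) term-by-term (mod 7).
  X*Y ↦ 1·2·4·1 = 8
  2*Y**2 ↦ 2·1·16·1 = 32
  -Y*Z ↦ -1·1·4·3 = -12
Sum: F(2, 4, 3) = (8) + (32) + (-12) = 28.
Reducing mod 7: 28 ≡ 0 (mod 7).
Since F(a, b, c) ≡ 0 (mod 7), P lies on the curve.


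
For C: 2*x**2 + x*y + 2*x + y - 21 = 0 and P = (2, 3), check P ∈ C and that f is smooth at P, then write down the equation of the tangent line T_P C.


Tangent line at P: 13*x + 3*y - 35 = 0.

Step 1: f(2, 3) = 0, so P lies on C.
Step 2: partial derivatives
  f_x(x, y) = 4*x + y + 2, f_y(x, y) = x + 1.
  f_x(P) = 13, f_y(P) = 3 (gradient nonzero, so P is smooth).
Step 3: tangent line at P: 13·(x − 2) + 3·(y − 3) = 0.
Expanding: 13*x + 3*y - 35 = 0.


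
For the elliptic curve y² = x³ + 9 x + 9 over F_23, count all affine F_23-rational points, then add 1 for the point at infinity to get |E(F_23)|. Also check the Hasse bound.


Affine points = {(0, 3), (0, 20), (2, 9), (2, 14), (5, 8), (5, 15), (6, 7), (6, 16), (7, 1), (7, 22), (8, 8), (8, 15), (10, 8), (10, 15), (11, 6), (11, 17), (13, 0), (14, 2), (14, 21), (15, 0), (18, 0), (19, 1), (19, 22), (20, 1), (20, 22), (21, 11), (21, 12)}; affine count = 27; |E(F_23)| = 28.

Discriminant check: Δ ∝ 4a³ + 27b² = 4·9³ + 27·9² = 4·729 + 27·81 ≡ 20 (mod 23). Nonzero ⇒ E is nonsingular.
For each x ∈ F_23, compute rhs = x³ + 9·x + 9 mod 23, then count y ∈ F_23 with y² ≡ rhs.
  x = 0: rhs = 9, matching y values: 3, 20 (2 points).
  x = 1: rhs = 19, matching y values: none (0 points).
  x = 2: rhs = 12, matching y values: 9, 14 (2 points).
  x = 3: rhs = 17, matching y values: none (0 points).
  x = 4: rhs = 17, matching y values: none (0 points).
  x = 5: rhs = 18, matching y values: 8, 15 (2 points).
  x = 6: rhs = 3, matching y values: 7, 16 (2 points).
  x = 7: rhs = 1, matching y values: 1, 22 (2 points).
  x = 8: rhs = 18, matching y values: 8, 15 (2 points).
  x = 9: rhs = 14, matching y values: none (0 points).
  x = 10: rhs = 18, matching y values: 8, 15 (2 points).
  x = 11: rhs = 13, matching y values: 6, 17 (2 points).
  x = 12: rhs = 5, matching y values: none (0 points).
  x = 13: rhs = 0, matching y values: 0 (1 points).
  x = 14: rhs = 4, matching y values: 2, 21 (2 points).
  x = 15: rhs = 0, matching y values: 0 (1 points).
  x = 16: rhs = 17, matching y values: none (0 points).
  x = 17: rhs = 15, matching y values: none (0 points).
  x = 18: rhs = 0, matching y values: 0 (1 points).
  x = 19: rhs = 1, matching y values: 1, 22 (2 points).
  x = 20: rhs = 1, matching y values: 1, 22 (2 points).
  x = 21: rhs = 6, matching y values: 11, 12 (2 points).
  x = 22: rhs = 22, matching y values: none (0 points).
Total affine count: 27.
Full point count |E(F_23)| = 27 + 1 = 28.
Hasse bound: |28 − (23+1)| = |4| = 4 ≤ 2√23 ≈ 9.5917 ✓.


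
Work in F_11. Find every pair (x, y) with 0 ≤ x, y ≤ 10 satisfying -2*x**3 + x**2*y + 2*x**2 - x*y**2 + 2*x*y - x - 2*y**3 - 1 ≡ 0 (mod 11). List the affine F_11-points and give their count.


Affine F_11-points: {(0, 3), (2, 0), (3, 9), (7, 6), (9, 3), (10, 3)}; count = 6.

For each of the 121 pairs (x, y) ∈ F_11², evaluate f(x, y) mod 11. Record the zeros.
  x = 0: [0↦10, 1↦8, 2↦5, 3↦0, 4↦3, 5↦2, 6↦7, 7↦6, 8↦9, 9↦4, 10↦1]  zeros at y ∈ {3}
  x = 1: [0↦9, 1↦9, 2↦6, 3↦10, 4↦9, 5↦2, 6↦10, 7↦10, 8↦1, 9↦4, 10↦7]  zeros at y ∈ ∅
  x = 2: [0↦0, 1↦4, 2↦3, 3↦7, 4↦4, 5↦4, 6↦6, 7↦9, 8↦1, 9↦3, 10↦3]  zeros at y ∈ {0}
  x = 3: [0↦4, 1↦3, 2↦6, 3↦1, 4↦9, 5↦7, 6↦5, 7↦2, 8↦8, 9↦0, 10↦10]  zeros at y ∈ {9}
  x = 4: [0↦9, 1↦5, 2↦3, 3↦2, 4↦1, 5↦10, 6↦6, 7↦10, 8↦10, 9↦5, 10↦5]  zeros at y ∈ ∅
  x = 5: [0↦3, 1↦9, 2↦4, 3↦9, 4↦1, 5↦1, 6↦8, 7↦10, 8↦6, 9↦6, 10↦9]  zeros at y ∈ ∅
  x = 6: [0↦7, 1↦3, 2↦8, 3↦10, 4↦8, 5↦1, 6↦10, 7↦1, 8↦6, 9↦2, 10↦10]  zeros at y ∈ ∅
  x = 7: [0↦9, 1↦8, 2↦3, 3↦4, 4↦10, 5↦9, 6↦0, 7↦4, 8↦9, 9↦3, 10↦7]  zeros at y ∈ {6}
  x = 8: [0↦8, 1↦1, 2↦10, 3↦1, 4↦6, 5↦2, 6↦10, 7↦7, 8↦3, 9↦8, 10↦10]  zeros at y ∈ ∅
  x = 9: [0↦3, 1↦3, 2↦6, 3↦0, 4↦6, 5↦1, 6↦6, 7↦9, 8↦9, 9↦5, 10↦7]  zeros at y ∈ {3}
  x = 10: [0↦4, 1↦2, 2↦1, 3↦0, 4↦9, 5↦5, 6↦9, 7↦9, 8↦4, 9↦4, 10↦8]  zeros at y ∈ {3}
Collecting zeros: affine points = {(0, 3), (2, 0), (3, 9), (7, 6), (9, 3), (10, 3)}.
Total count |C(F_11)_aff| = 6.


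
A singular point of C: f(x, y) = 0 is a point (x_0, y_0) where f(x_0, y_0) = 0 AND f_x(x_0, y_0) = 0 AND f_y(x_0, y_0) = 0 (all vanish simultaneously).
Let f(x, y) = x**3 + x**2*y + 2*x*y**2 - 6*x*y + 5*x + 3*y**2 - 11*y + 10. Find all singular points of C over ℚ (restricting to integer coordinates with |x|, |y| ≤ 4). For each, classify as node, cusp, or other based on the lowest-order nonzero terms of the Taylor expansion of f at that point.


Singular points: {(-1, 2)}; classification: node.

Compute partial derivatives:
  f_x = 3*x**2 + 2*x*y + 2*y**2 - 6*y + 5.
  f_y = x**2 + 4*x*y - 6*x + 6*y - 11.
Scan x_0 ∈ {−4, ..., 4}. For each x_0, f_y(x_0, y) is a polynomial in y; find its integer roots y ∈ {−4, ..., 4}, then test f_x and f at those candidates.
  x = -4: f_y(-4, y) = 29 - 10*y; no integer root y with |y| ≤ 4.
  x = -3: f_y(-3, y) = 16 - 6*y; no integer root y with |y| ≤ 4.
  x = -2: f_y(-2, y) = 5 - 2*y; no integer root y with |y| ≤ 4.
  x = -1: f_y(-1, y) = 2*y - 4; vanishes at y ∈ {2}. (-1, 2): f_x = 0, f = 0 — SINGULAR.
  x = 0: f_y(0, y) = 6*y - 11; no integer root y with |y| ≤ 4.
  x = 1: f_y(1, y) = 10*y - 16; no integer root y with |y| ≤ 4.
  x = 2: f_y(2, y) = 14*y - 19; no integer root y with |y| ≤ 4.
  x = 3: f_y(3, y) = 18*y - 20; no integer root y with |y| ≤ 4.
  x = 4: f_y(4, y) = 22*y - 19; no integer root y with |y| ≤ 4.
Only singular point on the grid: (-1, 2).
Classify: substitute x = -1 + u, y = 2 + v and expand: f = u**3 + u**2*v - u**2 + 2*u*v**2 + v**2.
No constant or linear terms (consistent with a singular point). Quadratic part: -u**2 + v**2. Cubic part: u**3 + u**2*v + 2*u*v**2.
The quadratic part v**2 - u**2 = (v − u)(v + u) splits into two distinct linear factors, so there are two distinct tangent lines y − 2 = ±(x − -1) — this is a node (ordinary double point).
Classification: node.


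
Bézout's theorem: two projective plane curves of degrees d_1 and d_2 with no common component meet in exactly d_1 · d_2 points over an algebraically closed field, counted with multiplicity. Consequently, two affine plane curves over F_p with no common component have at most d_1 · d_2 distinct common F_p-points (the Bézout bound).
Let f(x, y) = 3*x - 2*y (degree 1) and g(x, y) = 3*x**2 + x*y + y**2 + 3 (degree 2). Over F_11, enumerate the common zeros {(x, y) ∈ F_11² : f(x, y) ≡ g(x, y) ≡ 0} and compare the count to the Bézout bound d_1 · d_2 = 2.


Common zeros: ∅; count = 0; Bézout bound = 2.

deg(f) = 1, deg(g) = 2, so Bézout bound = 2.
Scan x ∈ F_11. For each x, list the y ∈ F_11 with f(x, y) ≡ 0 and those with g(x, y) ≡ 0 (mod 11); the common zeros in that column are the intersection.
  x = 0: f ≡ 0 at y ∈ {0}; g ≡ 0 at y ∈ ∅; common: ∅.
  x = 1: f ≡ 0 at y ∈ {7}; g ≡ 0 at y ∈ ∅; common: ∅.
  x = 2: f ≡ 0 at y ∈ {3}; g ≡ 0 at y ∈ ∅; common: ∅.
  x = 3: f ≡ 0 at y ∈ {10}; g ≡ 0 at y ∈ ∅; common: ∅.
  x = 4: f ≡ 0 at y ∈ {6}; g ≡ 0 at y ∈ ∅; common: ∅.
  x = 5: f ≡ 0 at y ∈ {2}; g ≡ 0 at y ∈ ∅; common: ∅.
  x = 6: f ≡ 0 at y ∈ {9}; g ≡ 0 at y ∈ ∅; common: ∅.
  x = 7: f ≡ 0 at y ∈ {5}; g ≡ 0 at y ∈ ∅; common: ∅.
  x = 8: f ≡ 0 at y ∈ {1}; g ≡ 0 at y ∈ ∅; common: ∅.
  x = 9: f ≡ 0 at y ∈ {8}; g ≡ 0 at y ∈ ∅; common: ∅.
  x = 10: f ≡ 0 at y ∈ {4}; g ≡ 0 at y ∈ ∅; common: ∅.
Collecting: common zeros = ∅, so the count is 0.
Comparison with the Bézout bound: 0 ≤ 2 = deg(f)·deg(g), as expected for curves with no common component (the affine F_11-count falls short of the bound because intersections may lie at infinity, over extension fields, or carry multiplicity).


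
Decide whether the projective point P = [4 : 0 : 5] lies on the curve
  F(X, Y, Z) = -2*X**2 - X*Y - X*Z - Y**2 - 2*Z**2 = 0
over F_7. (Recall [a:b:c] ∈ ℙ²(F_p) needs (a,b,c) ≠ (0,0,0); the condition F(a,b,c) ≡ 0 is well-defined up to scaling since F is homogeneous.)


F(4,0,5) ≡ 3 (mod 7); P is NOT on the curve.

Evaluate F(4, 0, 5) term-by-term (mod 7).
  -2*X**2 ↦ -2·16·1·1 = -32
  -X*Y ↦ -1·4·0·1 = 0
  -X*Z ↦ -1·4·1·5 = -20
  -Y**2 ↦ -1·1·0·1 = 0
  -2*Z**2 ↦ -2·1·1·25 = -50
Sum: F(4, 0, 5) = (-32) + (0) + (-20) + (0) + (-50) = -102.
Reducing mod 7: -102 ≡ 3 (mod 7).
Since F(a, b, c) ≡ 3 ≠ 0 (mod 7), P does NOT lie on the curve.


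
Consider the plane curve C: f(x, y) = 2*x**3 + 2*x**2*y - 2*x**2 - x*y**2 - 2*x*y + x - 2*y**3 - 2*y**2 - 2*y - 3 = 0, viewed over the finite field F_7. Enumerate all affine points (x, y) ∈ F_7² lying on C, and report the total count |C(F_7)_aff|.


Affine F_7-points: {(2, 0), (2, 2), (2, 3), (5, 1), (6, 5)}; count = 5.

For each of the 49 pairs (x, y) ∈ F_7², evaluate f(x, y) mod 7. Record the zeros.
  x = 0: [0↦4, 1↦5, 2↦4, 3↦3, 4↦4, 5↦2, 6↦6]  zeros at y ∈ ∅
  x = 1: [0↦5, 1↦5, 2↦1, 3↦2, 4↦3, 5↦6, 6↦6]  zeros at y ∈ ∅
  x = 2: [0↦0, 1↦3, 2↦0, 3↦0, 4↦5, 5↦3, 6↦3]  zeros at y ∈ {0, 2, 3}
  x = 3: [0↦1, 1↦4, 2↦6, 3↦2, 4↦1, 5↦5, 6↦2]  zeros at y ∈ ∅
  x = 4: [0↦6, 1↦6, 2↦3, 3↦6, 4↦3, 5↦3, 6↦1]  zeros at y ∈ ∅
  x = 5: [0↦6, 1↦0, 2↦3, 3↦3, 4↦2, 5↦2, 6↦5]  zeros at y ∈ {1}
  x = 6: [0↦6, 1↦5, 2↦4, 3↦5, 4↦3, 5↦0, 6↦5]  zeros at y ∈ {5}
Collecting zeros: affine points = {(2, 0), (2, 2), (2, 3), (5, 1), (6, 5)}.
Total count |C(F_7)_aff| = 5.


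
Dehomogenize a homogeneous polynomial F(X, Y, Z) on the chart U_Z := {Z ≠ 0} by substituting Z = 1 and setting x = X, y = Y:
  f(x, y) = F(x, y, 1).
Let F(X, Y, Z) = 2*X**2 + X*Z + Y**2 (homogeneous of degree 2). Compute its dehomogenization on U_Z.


f(x, y) = 2*x**2 + x + y**2

On U_Z we set Z = 1. Each monomial c·X^i·Y^j·Z^k in F becomes c·x^i·y^j·1^k = c·x^i·y^j.
Substituting Z = 1: F(X, Y, 1) = 2*x**2 + x + y**2.
Note: deg(f) ≤ deg(F) = 2; strict inequality happens when F is divisible by Z (lost terms).


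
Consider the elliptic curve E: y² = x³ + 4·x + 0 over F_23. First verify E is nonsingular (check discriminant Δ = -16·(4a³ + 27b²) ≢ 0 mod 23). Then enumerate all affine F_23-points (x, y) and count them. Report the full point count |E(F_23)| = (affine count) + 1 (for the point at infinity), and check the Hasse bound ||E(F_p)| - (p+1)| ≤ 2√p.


Affine points = {(0, 0), (2, 4), (2, 19), (3, 4), (3, 19), (7, 7), (7, 16), (9, 11), (9, 12), (11, 8), (11, 15), (13, 8), (13, 15), (15, 10), (15, 13), (17, 6), (17, 17), (18, 4), (18, 19), (19, 9), (19, 14), (22, 8), (22, 15)}; affine count = 23; |E(F_23)| = 24.

Discriminant check: Δ ∝ 4a³ + 27b² = 4·4³ + 27·0² = 4·64 + 27·0 ≡ 3 (mod 23). Nonzero ⇒ E is nonsingular.
For each x ∈ F_23, compute rhs = x³ + 4·x + 0 mod 23, then count y ∈ F_23 with y² ≡ rhs.
  x = 0: rhs = 0, matching y values: 0 (1 points).
  x = 1: rhs = 5, matching y values: none (0 points).
  x = 2: rhs = 16, matching y values: 4, 19 (2 points).
  x = 3: rhs = 16, matching y values: 4, 19 (2 points).
  x = 4: rhs = 11, matching y values: none (0 points).
  x = 5: rhs = 7, matching y values: none (0 points).
  x = 6: rhs = 10, matching y values: none (0 points).
  x = 7: rhs = 3, matching y values: 7, 16 (2 points).
  x = 8: rhs = 15, matching y values: none (0 points).
  x = 9: rhs = 6, matching y values: 11, 12 (2 points).
  x = 10: rhs = 5, matching y values: none (0 points).
  x = 11: rhs = 18, matching y values: 8, 15 (2 points).
  x = 12: rhs = 5, matching y values: none (0 points).
  x = 13: rhs = 18, matching y values: 8, 15 (2 points).
  x = 14: rhs = 17, matching y values: none (0 points).
  x = 15: rhs = 8, matching y values: 10, 13 (2 points).
  x = 16: rhs = 20, matching y values: none (0 points).
  x = 17: rhs = 13, matching y values: 6, 17 (2 points).
  x = 18: rhs = 16, matching y values: 4, 19 (2 points).
  x = 19: rhs = 12, matching y values: 9, 14 (2 points).
  x = 20: rhs = 7, matching y values: none (0 points).
  x = 21: rhs = 7, matching y values: none (0 points).
  x = 22: rhs = 18, matching y values: 8, 15 (2 points).
Total affine count: 23.
Full point count |E(F_23)| = 23 + 1 = 24.
Hasse bound: |24 − (23+1)| = |0| = 0 ≤ 2√23 ≈ 9.5917 ✓.


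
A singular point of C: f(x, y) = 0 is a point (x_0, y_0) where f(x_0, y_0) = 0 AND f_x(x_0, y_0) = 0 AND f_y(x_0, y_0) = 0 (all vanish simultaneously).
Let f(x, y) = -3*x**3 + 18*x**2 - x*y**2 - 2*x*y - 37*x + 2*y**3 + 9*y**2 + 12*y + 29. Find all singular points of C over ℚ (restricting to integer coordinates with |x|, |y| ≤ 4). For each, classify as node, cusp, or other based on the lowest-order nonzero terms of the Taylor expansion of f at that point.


Singular points: {(2, -1)}; classification: cusp.

Compute partial derivatives:
  f_x = -9*x**2 + 36*x - y**2 - 2*y - 37.
  f_y = -2*x*y - 2*x + 6*y**2 + 18*y + 12.
Scan x_0 ∈ {−4, ..., 4}. For each x_0, f_y(x_0, y) is a polynomial in y; find its integer roots y ∈ {−4, ..., 4}, then test f_x and f at those candidates.
  x = -4: f_y(-4, y) = 6*y**2 + 26*y + 20; vanishes at y ∈ {-1}. (-4, -1): f_x = -324 ≠ 0.
  x = -3: f_y(-3, y) = 6*y**2 + 24*y + 18; vanishes at y ∈ {-3, -1}. (-3, -3): f_x = -229 ≠ 0; (-3, -1): f_x = -225 ≠ 0.
  x = -2: f_y(-2, y) = 6*y**2 + 22*y + 16; vanishes at y ∈ {-1}. (-2, -1): f_x = -144 ≠ 0.
  x = -1: f_y(-1, y) = 6*y**2 + 20*y + 14; vanishes at y ∈ {-1}. (-1, -1): f_x = -81 ≠ 0.
  x = 0: f_y(0, y) = 6*y**2 + 18*y + 12; vanishes at y ∈ {-2, -1}. (0, -2): f_x = -37 ≠ 0; (0, -1): f_x = -36 ≠ 0.
  x = 1: f_y(1, y) = 6*y**2 + 16*y + 10; vanishes at y ∈ {-1}. (1, -1): f_x = -9 ≠ 0.
  x = 2: f_y(2, y) = 6*y**2 + 14*y + 8; vanishes at y ∈ {-1}. (2, -1): f_x = 0, f = 0 — SINGULAR.
  x = 3: f_y(3, y) = 6*y**2 + 12*y + 6; vanishes at y ∈ {-1}. (3, -1): f_x = -9 ≠ 0.
  x = 4: f_y(4, y) = 6*y**2 + 10*y + 4; vanishes at y ∈ {-1}. (4, -1): f_x = -36 ≠ 0.
Only singular point on the grid: (2, -1).
Classify: substitute x = 2 + u, y = -1 + v and expand: f = -3*u**3 - u*v**2 + 2*v**3 + v**2.
No constant or linear terms (consistent with a singular point). Quadratic part: v**2. Cubic part: -3*u**3 - u*v**2 + 2*v**3.
The quadratic part v**2 is a perfect square, so there is a single (double) tangent line v = 0, i.e. y = -1. Restricting the cubic part to that line (v = 0) leaves -3*u**3 ≠ 0, so f is not divisible by v and the branch is v² ≈ 3*u**3 to lowest order — this is a cusp.
Classification: cusp.


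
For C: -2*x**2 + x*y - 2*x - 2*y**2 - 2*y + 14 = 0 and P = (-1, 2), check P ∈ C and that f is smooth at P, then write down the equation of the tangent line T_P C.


Tangent line at P: 4*x - 11*y + 26 = 0.

Step 1: f(-1, 2) = 0, so P lies on C.
Step 2: partial derivatives
  f_x(x, y) = -4*x + y - 2, f_y(x, y) = x - 4*y - 2.
  f_x(P) = 4, f_y(P) = -11 (gradient nonzero, so P is smooth).
Step 3: tangent line at P: 4·(x − -1) + -11·(y − 2) = 0.
Expanding: 4*x - 11*y + 26 = 0.
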